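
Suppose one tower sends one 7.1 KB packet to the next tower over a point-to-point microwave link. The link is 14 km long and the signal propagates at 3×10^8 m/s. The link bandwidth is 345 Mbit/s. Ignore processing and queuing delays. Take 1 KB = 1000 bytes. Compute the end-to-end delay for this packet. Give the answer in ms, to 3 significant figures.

0.211 ms

L = 56800 bits.
Transmission delay = L/R = 56800 / 345000000 = 0.164638 ms.
Propagation delay = d/s = 14000 m / 300000000 m/s = 0.0466667 ms.
Total = 0.211 ms.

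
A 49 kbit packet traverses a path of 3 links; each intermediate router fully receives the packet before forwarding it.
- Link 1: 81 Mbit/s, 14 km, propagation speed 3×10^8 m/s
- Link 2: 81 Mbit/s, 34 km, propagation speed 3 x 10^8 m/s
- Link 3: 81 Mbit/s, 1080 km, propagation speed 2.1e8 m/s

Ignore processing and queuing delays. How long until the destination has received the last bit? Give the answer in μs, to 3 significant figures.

7120 μs

L = 49000 bits.
Transmission delay per hop = L/R = 49000/81000000 = 604.938 μs; 3 hops → 1814.81 μs.
Propagation delays (d/s per hop): 46.6667, 113.333, 5142.86 μs; sum = 5302.86 μs.
End-to-end = 7120 μs.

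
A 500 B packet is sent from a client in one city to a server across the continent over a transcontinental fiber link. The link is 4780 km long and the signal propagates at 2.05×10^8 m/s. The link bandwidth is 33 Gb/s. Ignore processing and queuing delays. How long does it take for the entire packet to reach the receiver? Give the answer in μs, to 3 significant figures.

23300 μs

L = 500 × 8 = 4000 bits.
Transmission delay = L/R = 4000 / 33000000000 = 0.121212 μs.
Propagation delay = d/s = 4780000 m / 2.05e+08 m/s = 23317.1 μs.
Total = 23300 μs.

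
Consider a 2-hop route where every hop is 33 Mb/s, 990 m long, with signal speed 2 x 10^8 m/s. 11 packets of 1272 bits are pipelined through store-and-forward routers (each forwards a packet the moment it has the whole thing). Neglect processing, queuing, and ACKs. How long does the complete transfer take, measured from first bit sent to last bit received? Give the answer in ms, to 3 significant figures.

0.472 ms

Per-hop transmission t_tx = L/R = 1272/33000000 = 0.0385455 ms.
Per-hop propagation t_prop = 990/200000000 = 0.00495 ms.
Pipeline fill: first packet needs 2·t_tx to clear all hops; remaining 10 packets each add one t_tx.
Total = (2+11-1)·t_tx + 2·t_prop = 12·0.0385455 + 2·0.00495 = 0.472 ms.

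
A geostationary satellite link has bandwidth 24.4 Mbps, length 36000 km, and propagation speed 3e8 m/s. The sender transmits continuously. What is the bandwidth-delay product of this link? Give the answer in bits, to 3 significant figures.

Propagation delay = 36000000 / 300000000 = 0.12 s.
BDP = R × t_prop = 24400000 × 0.12 = 2928000 bits.

2930000 bits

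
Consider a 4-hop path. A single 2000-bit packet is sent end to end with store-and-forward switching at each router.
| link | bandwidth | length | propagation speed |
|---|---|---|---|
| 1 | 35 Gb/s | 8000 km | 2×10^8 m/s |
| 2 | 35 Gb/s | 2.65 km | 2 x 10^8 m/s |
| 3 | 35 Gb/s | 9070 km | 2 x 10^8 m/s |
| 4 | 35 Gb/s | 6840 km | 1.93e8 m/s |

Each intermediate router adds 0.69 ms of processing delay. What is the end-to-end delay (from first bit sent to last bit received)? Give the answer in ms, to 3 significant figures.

Transmission delay per hop = L/R = 2000/35000000000 = 5.71429e-05 ms; 4 hops → 0.000228571 ms.
Propagation delays (d/s per hop): 40, 0.01325, 45.35, 35.4404 ms; sum = 120.804 ms.
Processing at 3 router(s): 3 × 0.69 ms = 2.07 ms.
End-to-end = 123 ms.

123 ms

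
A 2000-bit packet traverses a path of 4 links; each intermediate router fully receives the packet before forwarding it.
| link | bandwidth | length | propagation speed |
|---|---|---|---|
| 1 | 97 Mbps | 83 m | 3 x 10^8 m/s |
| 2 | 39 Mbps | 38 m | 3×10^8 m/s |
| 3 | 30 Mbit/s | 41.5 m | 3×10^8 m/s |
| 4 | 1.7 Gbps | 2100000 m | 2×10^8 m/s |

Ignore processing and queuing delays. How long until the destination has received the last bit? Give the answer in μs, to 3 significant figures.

Transmission delays (L/R per hop): 20.6186, 51.2821, 66.6667, 1.17647 μs; sum = 139.744 μs.
Propagation delays (d/s per hop): 0.276667, 0.126667, 0.138333, 10500 μs; sum = 10500.5 μs.
End-to-end = 10600 μs.

10600 μs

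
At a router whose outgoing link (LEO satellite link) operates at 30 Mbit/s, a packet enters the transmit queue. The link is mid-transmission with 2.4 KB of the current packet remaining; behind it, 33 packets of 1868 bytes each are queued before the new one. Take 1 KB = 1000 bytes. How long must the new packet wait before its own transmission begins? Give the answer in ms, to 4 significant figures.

17.08 ms

Each queued packet: L/R = 14944/30000000 = 0.498133 ms.
33 queued → 16.4384 ms.
Plus remaining 19200 bits of current packet: 0.64 ms.
Queuing delay = 17.08 ms.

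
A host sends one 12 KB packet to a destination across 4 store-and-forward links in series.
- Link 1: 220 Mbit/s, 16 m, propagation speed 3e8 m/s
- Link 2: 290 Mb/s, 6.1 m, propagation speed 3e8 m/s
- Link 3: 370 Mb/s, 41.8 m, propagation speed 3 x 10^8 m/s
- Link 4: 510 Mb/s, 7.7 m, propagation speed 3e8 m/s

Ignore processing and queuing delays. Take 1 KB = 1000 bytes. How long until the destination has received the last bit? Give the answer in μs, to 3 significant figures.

L = 96000 bits.
Transmission delays (L/R per hop): 436.364, 331.034, 259.459, 188.235 μs; sum = 1215.09 μs.
Propagation delays (d/s per hop): 0.0533333, 0.0203333, 0.139333, 0.0256667 μs; sum = 0.238667 μs.
End-to-end = 1220 μs.

1220 μs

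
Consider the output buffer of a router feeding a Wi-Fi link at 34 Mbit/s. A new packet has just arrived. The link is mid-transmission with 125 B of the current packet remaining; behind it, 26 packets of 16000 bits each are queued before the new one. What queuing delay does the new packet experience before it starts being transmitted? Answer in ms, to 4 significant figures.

12.26 ms

Each queued packet: L/R = 16000/34000000 = 0.470588 ms.
26 queued → 12.2353 ms.
Plus remaining 1000 bits of current packet: 0.0294118 ms.
Queuing delay = 12.26 ms.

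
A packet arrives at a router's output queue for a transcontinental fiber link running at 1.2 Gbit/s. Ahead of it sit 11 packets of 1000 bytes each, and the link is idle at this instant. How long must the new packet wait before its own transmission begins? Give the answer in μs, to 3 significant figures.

Each queued packet: L/R = 8000/1200000000 = 6.66667 μs.
11 queued → 73.3333 μs.
Queuing delay = 73.3 μs.

73.3 μs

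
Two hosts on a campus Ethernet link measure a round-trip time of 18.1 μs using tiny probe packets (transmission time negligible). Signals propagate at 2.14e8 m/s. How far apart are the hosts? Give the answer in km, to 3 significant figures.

1.94 km

One-way propagation = RTT/2 = 9.05 μs.
d = s × t = 214000000 × 9.05e-06 = 1.94 km.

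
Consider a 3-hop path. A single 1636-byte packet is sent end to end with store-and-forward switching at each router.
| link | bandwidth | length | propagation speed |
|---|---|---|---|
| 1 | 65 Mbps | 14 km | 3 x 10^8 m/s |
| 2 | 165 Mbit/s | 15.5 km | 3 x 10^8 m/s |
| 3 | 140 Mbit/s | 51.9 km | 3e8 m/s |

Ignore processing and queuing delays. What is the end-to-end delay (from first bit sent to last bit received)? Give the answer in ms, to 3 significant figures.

L = 1636 × 8 = 13088 bits.
Transmission delays (L/R per hop): 0.201354, 0.0793212, 0.0934857 ms; sum = 0.374161 ms.
Propagation delays (d/s per hop): 0.0466667, 0.0516667, 0.173 ms; sum = 0.271333 ms.
End-to-end = 0.645 ms.

0.645 ms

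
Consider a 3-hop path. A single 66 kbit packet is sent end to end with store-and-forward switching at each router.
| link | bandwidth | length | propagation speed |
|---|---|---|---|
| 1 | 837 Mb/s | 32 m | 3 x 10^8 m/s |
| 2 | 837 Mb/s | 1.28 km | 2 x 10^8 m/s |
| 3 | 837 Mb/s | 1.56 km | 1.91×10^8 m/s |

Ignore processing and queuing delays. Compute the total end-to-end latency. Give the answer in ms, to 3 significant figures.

0.251 ms

L = 66000 bits.
Transmission delay per hop = L/R = 66000/837000000 = 0.078853 ms; 3 hops → 0.236559 ms.
Propagation delays (d/s per hop): 0.000106667, 0.0064, 0.00816754 ms; sum = 0.0146742 ms.
End-to-end = 0.251 ms.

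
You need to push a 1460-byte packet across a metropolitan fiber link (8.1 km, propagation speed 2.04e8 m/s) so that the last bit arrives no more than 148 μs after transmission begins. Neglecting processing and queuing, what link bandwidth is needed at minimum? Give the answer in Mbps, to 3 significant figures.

108 Mbps

L = 11680 bits.
Propagation delay = 8100 / 204000000 = 39.7059 μs.
Transmission budget = 148 − 39.7059 = 108.294 μs.
R ≥ L / t_tx = 11680 bits / 0.000108294 s = 108 Mbps.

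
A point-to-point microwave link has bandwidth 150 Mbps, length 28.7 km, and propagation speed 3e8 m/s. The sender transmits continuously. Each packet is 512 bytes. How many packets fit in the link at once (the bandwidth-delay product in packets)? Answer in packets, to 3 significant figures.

3.50 packets

Propagation delay = 28700 / 300000000 = 9.56667e-05 s.
BDP = R × t_prop = 150000000 × 9.56667e-05 = 14350 bits.
In packets of 4096 bits: 3.50 packets.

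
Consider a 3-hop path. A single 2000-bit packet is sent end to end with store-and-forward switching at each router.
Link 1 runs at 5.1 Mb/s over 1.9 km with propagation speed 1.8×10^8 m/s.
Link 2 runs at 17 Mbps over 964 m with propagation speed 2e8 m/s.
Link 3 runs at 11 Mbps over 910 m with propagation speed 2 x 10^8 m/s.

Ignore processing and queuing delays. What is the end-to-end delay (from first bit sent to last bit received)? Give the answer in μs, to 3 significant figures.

712 μs

Transmission delays (L/R per hop): 392.157, 117.647, 181.818 μs; sum = 691.622 μs.
Propagation delays (d/s per hop): 10.5556, 4.82, 4.55 μs; sum = 19.9256 μs.
End-to-end = 712 μs.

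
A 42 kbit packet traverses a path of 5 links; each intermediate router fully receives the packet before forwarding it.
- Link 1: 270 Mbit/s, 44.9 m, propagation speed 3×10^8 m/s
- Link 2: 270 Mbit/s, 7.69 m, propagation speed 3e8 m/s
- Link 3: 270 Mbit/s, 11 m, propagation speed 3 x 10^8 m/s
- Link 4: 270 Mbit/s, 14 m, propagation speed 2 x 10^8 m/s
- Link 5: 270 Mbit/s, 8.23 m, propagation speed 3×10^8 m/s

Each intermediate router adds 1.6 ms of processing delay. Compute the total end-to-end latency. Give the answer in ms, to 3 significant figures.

7.18 ms

L = 42000 bits.
Transmission delay per hop = L/R = 42000/270000000 = 0.155556 ms; 5 hops → 0.777778 ms.
Propagation delays (d/s per hop): 0.000149667, 2.56333e-05, 3.66667e-05, 7e-05, 2.74333e-05 ms; sum = 0.0003094 ms.
Processing at 4 router(s): 4 × 1.6 ms = 6.4 ms.
End-to-end = 7.18 ms.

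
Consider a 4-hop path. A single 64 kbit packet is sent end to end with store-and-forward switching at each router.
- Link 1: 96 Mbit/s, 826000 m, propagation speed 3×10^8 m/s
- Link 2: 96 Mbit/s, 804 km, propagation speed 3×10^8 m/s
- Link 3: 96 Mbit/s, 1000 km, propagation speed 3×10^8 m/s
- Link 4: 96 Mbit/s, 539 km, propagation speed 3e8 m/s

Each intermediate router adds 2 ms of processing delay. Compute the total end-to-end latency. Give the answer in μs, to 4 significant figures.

L = 64000 bits.
Transmission delay per hop = L/R = 64000/96000000 = 666.667 μs; 4 hops → 2666.67 μs.
Propagation delays (d/s per hop): 2753.33, 2680, 3333.33, 1796.67 μs; sum = 10563.3 μs.
Processing at 3 router(s): 3 × 2 ms = 6000 μs.
End-to-end = 19230 μs.

19230 μs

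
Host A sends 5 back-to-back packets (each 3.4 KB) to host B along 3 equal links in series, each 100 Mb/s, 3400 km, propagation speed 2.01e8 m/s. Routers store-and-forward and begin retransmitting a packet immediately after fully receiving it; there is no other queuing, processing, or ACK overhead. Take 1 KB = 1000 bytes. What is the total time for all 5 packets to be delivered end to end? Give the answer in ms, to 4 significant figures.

52.65 ms

Per-hop transmission t_tx = L/R = 27200/100000000 = 0.272 ms.
Per-hop propagation t_prop = 3400000/2.01e+08 = 16.9154 ms.
Pipeline fill: first packet needs 3·t_tx to clear all hops; remaining 4 packets each add one t_tx.
Total = (3+5-1)·t_tx + 3·t_prop = 7·0.272 + 3·16.9154 = 52.65 ms.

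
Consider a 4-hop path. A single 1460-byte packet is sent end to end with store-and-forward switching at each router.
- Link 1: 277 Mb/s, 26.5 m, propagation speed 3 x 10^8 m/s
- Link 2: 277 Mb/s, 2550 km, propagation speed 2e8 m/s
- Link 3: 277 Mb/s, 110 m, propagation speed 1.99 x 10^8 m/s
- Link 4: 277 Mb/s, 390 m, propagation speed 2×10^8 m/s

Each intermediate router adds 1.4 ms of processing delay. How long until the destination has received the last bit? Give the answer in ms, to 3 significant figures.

L = 1460 × 8 = 11680 bits.
Transmission delay per hop = L/R = 11680/277000000 = 0.0421661 ms; 4 hops → 0.168664 ms.
Propagation delays (d/s per hop): 8.83333e-05, 12.75, 0.000552764, 0.00195 ms; sum = 12.7526 ms.
Processing at 3 router(s): 3 × 1.4 ms = 4.2 ms.
End-to-end = 17.1 ms.

17.1 ms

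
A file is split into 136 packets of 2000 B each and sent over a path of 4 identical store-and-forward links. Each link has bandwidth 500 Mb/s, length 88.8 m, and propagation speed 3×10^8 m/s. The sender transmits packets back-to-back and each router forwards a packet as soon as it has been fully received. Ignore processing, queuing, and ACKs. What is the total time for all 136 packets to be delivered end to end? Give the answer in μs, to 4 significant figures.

4449 μs

Per-hop transmission t_tx = L/R = 16000/500000000 = 32 μs.
Per-hop propagation t_prop = 88.8/300000000 = 0.296 μs.
Pipeline fill: first packet needs 4·t_tx to clear all hops; remaining 135 packets each add one t_tx.
Total = (4+136-1)·t_tx + 4·t_prop = 139·32 + 4·0.296 = 4449 μs.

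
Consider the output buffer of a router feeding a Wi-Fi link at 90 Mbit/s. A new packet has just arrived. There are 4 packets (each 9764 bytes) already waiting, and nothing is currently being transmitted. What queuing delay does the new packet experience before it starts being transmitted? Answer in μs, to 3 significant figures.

3470 μs

Each queued packet: L/R = 78112/90000000 = 867.911 μs.
4 queued → 3471.64 μs.
Queuing delay = 3470 μs.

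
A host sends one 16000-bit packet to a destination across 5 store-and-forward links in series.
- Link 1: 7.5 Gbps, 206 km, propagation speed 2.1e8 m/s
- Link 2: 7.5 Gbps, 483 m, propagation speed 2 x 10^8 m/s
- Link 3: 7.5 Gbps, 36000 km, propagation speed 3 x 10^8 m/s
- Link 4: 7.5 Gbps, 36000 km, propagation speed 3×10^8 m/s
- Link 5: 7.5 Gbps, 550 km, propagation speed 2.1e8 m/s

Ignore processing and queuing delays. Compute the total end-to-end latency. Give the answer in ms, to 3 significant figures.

244 ms

Transmission delay per hop = L/R = 16000/7500000000 = 0.00213333 ms; 5 hops → 0.0106667 ms.
Propagation delays (d/s per hop): 0.980952, 0.002415, 120, 120, 2.61905 ms; sum = 243.602 ms.
End-to-end = 244 ms.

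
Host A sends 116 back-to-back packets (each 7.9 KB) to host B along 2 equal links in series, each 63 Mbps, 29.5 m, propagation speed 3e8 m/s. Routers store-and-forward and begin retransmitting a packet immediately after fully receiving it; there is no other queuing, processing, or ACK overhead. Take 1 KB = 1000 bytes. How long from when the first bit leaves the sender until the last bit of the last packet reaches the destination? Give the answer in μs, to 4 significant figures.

117400 μs

Per-hop transmission t_tx = L/R = 63200/63000000 = 1003.17 μs.
Per-hop propagation t_prop = 29.5/300000000 = 0.0983333 μs.
Pipeline fill: first packet needs 2·t_tx to clear all hops; remaining 115 packets each add one t_tx.
Total = (2+116-1)·t_tx + 2·t_prop = 117·1003.17 + 2·0.0983333 = 117400 μs.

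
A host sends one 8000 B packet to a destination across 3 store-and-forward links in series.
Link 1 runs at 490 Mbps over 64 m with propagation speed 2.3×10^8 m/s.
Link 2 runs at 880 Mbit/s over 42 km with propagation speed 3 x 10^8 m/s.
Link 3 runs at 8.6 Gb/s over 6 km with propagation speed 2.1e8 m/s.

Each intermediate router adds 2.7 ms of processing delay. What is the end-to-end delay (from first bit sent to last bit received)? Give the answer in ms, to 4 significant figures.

5.780 ms

L = 8000 × 8 = 64000 bits.
Transmission delays (L/R per hop): 0.130612, 0.0727273, 0.00744186 ms; sum = 0.210781 ms.
Propagation delays (d/s per hop): 0.000278261, 0.14, 0.0285714 ms; sum = 0.16885 ms.
Processing at 2 router(s): 2 × 2.7 ms = 5.4 ms.
End-to-end = 5.780 ms.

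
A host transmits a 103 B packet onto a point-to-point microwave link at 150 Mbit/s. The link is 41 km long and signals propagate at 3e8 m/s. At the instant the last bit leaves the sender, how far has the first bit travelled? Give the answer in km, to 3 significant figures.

1.65 km

t_tx = L/R = 824/150000000 = 5.49333e-06 s.
Distance = s × t_tx = 300000000 × 5.49333e-06 = 1.65 km.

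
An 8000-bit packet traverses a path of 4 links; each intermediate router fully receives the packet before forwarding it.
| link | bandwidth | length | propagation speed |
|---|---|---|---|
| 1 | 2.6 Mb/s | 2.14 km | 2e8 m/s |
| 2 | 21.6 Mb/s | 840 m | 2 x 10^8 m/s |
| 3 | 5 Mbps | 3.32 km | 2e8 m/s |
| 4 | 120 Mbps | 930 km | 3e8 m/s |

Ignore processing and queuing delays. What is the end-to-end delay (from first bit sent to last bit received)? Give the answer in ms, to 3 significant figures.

Transmission delays (L/R per hop): 3.07692, 0.37037, 1.6, 0.0666667 ms; sum = 5.11396 ms.
Propagation delays (d/s per hop): 0.0107, 0.0042, 0.0166, 3.1 ms; sum = 3.1315 ms.
End-to-end = 8.25 ms.

8.25 ms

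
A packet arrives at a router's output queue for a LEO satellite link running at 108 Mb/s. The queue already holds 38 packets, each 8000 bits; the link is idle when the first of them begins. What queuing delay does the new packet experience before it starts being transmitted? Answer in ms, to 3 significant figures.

2.81 ms

Each queued packet: L/R = 8000/108000000 = 0.0740741 ms.
38 queued → 2.81481 ms.
Queuing delay = 2.81 ms.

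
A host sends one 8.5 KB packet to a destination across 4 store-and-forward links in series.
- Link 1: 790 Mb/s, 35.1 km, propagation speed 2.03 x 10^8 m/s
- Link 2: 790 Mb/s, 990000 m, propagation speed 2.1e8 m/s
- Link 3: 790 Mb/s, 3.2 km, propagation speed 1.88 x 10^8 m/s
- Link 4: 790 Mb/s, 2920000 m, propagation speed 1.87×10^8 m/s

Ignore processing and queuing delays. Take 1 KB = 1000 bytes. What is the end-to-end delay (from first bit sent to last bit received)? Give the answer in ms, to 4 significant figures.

20.86 ms

L = 68000 bits.
Transmission delay per hop = L/R = 68000/790000000 = 0.0860759 ms; 4 hops → 0.344304 ms.
Propagation delays (d/s per hop): 0.172906, 4.71429, 0.0170213, 15.615 ms; sum = 20.5192 ms.
End-to-end = 20.86 ms.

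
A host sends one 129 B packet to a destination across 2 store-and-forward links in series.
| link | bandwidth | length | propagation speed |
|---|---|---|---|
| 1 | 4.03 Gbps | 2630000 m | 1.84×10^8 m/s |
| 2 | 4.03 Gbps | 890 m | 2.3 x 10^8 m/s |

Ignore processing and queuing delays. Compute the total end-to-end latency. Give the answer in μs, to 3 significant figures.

14300 μs

L = 129 × 8 = 1032 bits.
Transmission delay per hop = L/R = 1032/4.03e+09 = 0.256079 μs; 2 hops → 0.512159 μs.
Propagation delays (d/s per hop): 14293.5, 3.86957 μs; sum = 14297.3 μs.
End-to-end = 14300 μs.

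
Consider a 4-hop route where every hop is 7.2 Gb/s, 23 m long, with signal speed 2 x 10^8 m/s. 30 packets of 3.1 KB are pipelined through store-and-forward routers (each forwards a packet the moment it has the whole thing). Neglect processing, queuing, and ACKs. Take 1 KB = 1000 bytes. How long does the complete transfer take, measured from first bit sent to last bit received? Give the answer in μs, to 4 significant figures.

114.1 μs

Per-hop transmission t_tx = L/R = 24800/7200000000 = 3.44444 μs.
Per-hop propagation t_prop = 23/200000000 = 0.115 μs.
Pipeline fill: first packet needs 4·t_tx to clear all hops; remaining 29 packets each add one t_tx.
Total = (4+30-1)·t_tx + 4·t_prop = 33·3.44444 + 4·0.115 = 114.1 μs.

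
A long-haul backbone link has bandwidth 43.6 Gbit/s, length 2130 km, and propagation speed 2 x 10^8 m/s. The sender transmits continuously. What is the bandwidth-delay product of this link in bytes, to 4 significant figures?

58040000 bytes

Propagation delay = 2130000 / 200000000 = 0.01065 s.
BDP = R × t_prop = 43600000000 × 0.01065 = 464340000 bits.
In bytes: 464340000/8 = 58040000 bytes.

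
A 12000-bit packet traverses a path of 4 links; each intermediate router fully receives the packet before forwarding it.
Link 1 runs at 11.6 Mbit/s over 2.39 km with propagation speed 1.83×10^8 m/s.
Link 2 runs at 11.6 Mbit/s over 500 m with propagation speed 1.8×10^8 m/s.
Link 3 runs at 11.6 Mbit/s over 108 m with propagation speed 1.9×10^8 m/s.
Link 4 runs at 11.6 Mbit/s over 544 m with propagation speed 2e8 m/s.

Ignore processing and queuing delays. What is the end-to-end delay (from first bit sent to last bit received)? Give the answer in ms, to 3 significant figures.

Transmission delay per hop = L/R = 12000/11600000 = 1.03448 ms; 4 hops → 4.13793 ms.
Propagation delays (d/s per hop): 0.0130601, 0.00277778, 0.000568421, 0.00272 ms; sum = 0.0191263 ms.
End-to-end = 4.16 ms.

4.16 ms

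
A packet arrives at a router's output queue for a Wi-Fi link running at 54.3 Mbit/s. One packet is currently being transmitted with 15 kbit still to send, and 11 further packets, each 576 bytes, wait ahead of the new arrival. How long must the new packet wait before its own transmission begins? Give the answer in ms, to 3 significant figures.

Each queued packet: L/R = 4608/54300000 = 0.0848619 ms.
11 queued → 0.933481 ms.
Plus remaining 15000 bits of current packet: 0.276243 ms.
Queuing delay = 1.21 ms.

1.21 ms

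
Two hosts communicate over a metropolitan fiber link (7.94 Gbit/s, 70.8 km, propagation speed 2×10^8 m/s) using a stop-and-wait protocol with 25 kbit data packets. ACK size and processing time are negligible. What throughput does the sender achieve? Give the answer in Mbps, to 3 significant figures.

t_tx = L/R = 25000/7940000000 = 3.14861e-06 s.
t_prop = 70800/200000000 = 0.000354 s; RTT = 0.000708 s.
Cycle = t_tx + RTT = 0.000711149 s.
Throughput = L / cycle = 25000 / 0.000711149 = 35.2 Mbps.

35.2 Mbps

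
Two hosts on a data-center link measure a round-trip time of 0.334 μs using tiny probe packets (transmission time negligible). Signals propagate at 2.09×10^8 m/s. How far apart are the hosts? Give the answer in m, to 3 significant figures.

34.9 m

One-way propagation = RTT/2 = 0.167 μs.
d = s × t = 209000000 × 1.67e-07 = 34.9 m.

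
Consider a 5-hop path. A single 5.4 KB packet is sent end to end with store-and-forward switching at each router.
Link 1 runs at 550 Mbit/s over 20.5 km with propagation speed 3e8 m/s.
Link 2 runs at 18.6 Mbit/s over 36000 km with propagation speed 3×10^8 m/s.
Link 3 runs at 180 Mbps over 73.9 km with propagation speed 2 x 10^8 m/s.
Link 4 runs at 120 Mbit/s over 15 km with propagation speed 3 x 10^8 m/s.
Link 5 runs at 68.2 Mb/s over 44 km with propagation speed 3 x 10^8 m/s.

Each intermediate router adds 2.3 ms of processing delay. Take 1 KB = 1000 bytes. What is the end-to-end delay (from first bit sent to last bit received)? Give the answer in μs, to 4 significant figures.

133500 μs

L = 43200 bits.
Transmission delays (L/R per hop): 78.5455, 2322.58, 240, 360, 633.431 μs; sum = 3634.56 μs.
Propagation delays (d/s per hop): 68.3333, 120000, 369.5, 50, 146.667 μs; sum = 120635 μs.
Processing at 4 router(s): 4 × 2.3 ms = 9200 μs.
End-to-end = 133500 μs.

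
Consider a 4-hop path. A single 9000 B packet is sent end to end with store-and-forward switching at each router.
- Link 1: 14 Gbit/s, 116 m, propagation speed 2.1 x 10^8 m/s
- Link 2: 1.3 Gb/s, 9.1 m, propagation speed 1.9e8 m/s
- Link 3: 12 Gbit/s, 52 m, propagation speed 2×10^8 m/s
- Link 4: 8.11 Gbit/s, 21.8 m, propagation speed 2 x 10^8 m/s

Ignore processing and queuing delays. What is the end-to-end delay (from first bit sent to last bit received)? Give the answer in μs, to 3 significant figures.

76.4 μs

L = 9000 × 8 = 72000 bits.
Transmission delays (L/R per hop): 5.14286, 55.3846, 6, 8.87793 μs; sum = 75.4054 μs.
Propagation delays (d/s per hop): 0.552381, 0.0478947, 0.26, 0.109 μs; sum = 0.969276 μs.
End-to-end = 76.4 μs.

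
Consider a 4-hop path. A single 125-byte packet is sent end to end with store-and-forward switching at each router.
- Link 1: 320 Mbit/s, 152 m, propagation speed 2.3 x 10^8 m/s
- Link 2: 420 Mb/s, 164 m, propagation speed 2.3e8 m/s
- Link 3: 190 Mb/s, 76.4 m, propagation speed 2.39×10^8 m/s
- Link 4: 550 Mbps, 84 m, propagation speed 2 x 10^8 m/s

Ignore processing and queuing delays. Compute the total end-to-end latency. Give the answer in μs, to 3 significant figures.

14.7 μs

L = 125 × 8 = 1000 bits.
Transmission delays (L/R per hop): 3.125, 2.38095, 5.26316, 1.81818 μs; sum = 12.5873 μs.
Propagation delays (d/s per hop): 0.66087, 0.713043, 0.319665, 0.42 μs; sum = 2.11358 μs.
End-to-end = 14.7 μs.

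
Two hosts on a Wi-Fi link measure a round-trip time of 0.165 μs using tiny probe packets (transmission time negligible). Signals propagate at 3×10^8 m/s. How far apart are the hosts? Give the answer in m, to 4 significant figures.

One-way propagation = RTT/2 = 0.0825 μs.
d = s × t = 300000000 × 8.25e-08 = 24.75 m.

24.75 m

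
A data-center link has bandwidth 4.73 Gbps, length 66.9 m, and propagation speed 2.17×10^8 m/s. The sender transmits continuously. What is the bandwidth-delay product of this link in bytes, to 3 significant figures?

182 bytes

Propagation delay = 66.9 / 217000000 = 3.08295e-07 s.
BDP = R × t_prop = 4730000000 × 3.08295e-07 = 1458.24 bits.
In bytes: 1458.24/8 = 182 bytes.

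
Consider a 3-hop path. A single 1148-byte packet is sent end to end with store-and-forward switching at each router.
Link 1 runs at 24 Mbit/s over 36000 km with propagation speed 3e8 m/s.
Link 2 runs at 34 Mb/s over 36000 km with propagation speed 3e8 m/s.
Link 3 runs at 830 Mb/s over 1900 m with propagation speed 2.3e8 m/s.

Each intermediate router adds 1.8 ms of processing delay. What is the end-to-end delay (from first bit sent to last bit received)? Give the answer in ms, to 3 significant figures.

244 ms

L = 1148 × 8 = 9184 bits.
Transmission delays (L/R per hop): 0.382667, 0.270118, 0.0110651 ms; sum = 0.663849 ms.
Propagation delays (d/s per hop): 120, 120, 0.00826087 ms; sum = 240.008 ms.
Processing at 2 router(s): 2 × 1.8 ms = 3.6 ms.
End-to-end = 244 ms.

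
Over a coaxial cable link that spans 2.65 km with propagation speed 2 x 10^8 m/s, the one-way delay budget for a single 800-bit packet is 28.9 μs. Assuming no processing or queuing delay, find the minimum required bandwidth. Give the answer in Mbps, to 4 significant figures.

Propagation delay = 2650 / 200000000 = 13.25 μs.
Transmission budget = 28.9 − 13.25 = 15.65 μs.
R ≥ L / t_tx = 800 bits / 1.565e-05 s = 51.12 Mbps.

51.12 Mbps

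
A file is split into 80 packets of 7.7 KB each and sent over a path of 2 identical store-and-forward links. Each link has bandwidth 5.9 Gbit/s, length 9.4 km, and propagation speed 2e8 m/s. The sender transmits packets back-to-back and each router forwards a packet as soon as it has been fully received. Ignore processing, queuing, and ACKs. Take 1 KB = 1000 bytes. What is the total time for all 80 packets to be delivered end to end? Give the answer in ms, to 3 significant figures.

Per-hop transmission t_tx = L/R = 61600/5900000000 = 0.0104407 ms.
Per-hop propagation t_prop = 9400/200000000 = 0.047 ms.
Pipeline fill: first packet needs 2·t_tx to clear all hops; remaining 79 packets each add one t_tx.
Total = (2+80-1)·t_tx + 2·t_prop = 81·0.0104407 + 2·0.047 = 0.940 ms.

0.940 ms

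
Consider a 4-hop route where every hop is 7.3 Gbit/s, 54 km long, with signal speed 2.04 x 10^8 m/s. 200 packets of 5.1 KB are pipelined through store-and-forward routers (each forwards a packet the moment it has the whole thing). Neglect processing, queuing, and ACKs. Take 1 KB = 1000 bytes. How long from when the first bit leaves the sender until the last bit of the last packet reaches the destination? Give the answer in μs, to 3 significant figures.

Per-hop transmission t_tx = L/R = 40800/7300000000 = 5.58904 μs.
Per-hop propagation t_prop = 54000/204000000 = 264.706 μs.
Pipeline fill: first packet needs 4·t_tx to clear all hops; remaining 199 packets each add one t_tx.
Total = (4+200-1)·t_tx + 4·t_prop = 203·5.58904 + 4·264.706 = 2190 μs.

2190 μs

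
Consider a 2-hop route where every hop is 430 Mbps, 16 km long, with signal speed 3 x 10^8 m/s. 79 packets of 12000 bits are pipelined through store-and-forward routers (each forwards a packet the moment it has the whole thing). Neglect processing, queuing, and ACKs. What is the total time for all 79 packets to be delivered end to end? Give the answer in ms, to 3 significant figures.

Per-hop transmission t_tx = L/R = 12000/430000000 = 0.027907 ms.
Per-hop propagation t_prop = 16000/300000000 = 0.0533333 ms.
Pipeline fill: first packet needs 2·t_tx to clear all hops; remaining 78 packets each add one t_tx.
Total = (2+79-1)·t_tx + 2·t_prop = 80·0.027907 + 2·0.0533333 = 2.34 ms.

2.34 ms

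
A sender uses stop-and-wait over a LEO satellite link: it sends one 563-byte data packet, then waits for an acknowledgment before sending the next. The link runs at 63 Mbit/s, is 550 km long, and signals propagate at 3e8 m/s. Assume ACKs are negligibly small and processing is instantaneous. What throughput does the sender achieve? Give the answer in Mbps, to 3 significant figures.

1.20 Mbps

t_tx = L/R = 4504/63000000 = 7.14921e-05 s.
t_prop = 550000/300000000 = 0.00183333 s; RTT = 0.00366667 s.
Cycle = t_tx + RTT = 0.00373816 s.
Throughput = L / cycle = 4504 / 0.00373816 = 1.20 Mbps.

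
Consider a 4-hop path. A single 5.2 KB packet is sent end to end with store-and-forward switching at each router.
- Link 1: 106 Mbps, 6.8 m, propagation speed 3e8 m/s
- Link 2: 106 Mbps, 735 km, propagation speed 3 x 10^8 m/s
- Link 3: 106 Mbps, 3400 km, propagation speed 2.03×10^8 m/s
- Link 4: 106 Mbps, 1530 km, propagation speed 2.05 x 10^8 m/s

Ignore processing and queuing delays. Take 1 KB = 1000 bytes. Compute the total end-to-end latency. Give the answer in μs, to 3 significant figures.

L = 41600 bits.
Transmission delay per hop = L/R = 41600/106000000 = 392.453 μs; 4 hops → 1569.81 μs.
Propagation delays (d/s per hop): 0.0226667, 2450, 16748.8, 7463.41 μs; sum = 26662.2 μs.
End-to-end = 28200 μs.

28200 μs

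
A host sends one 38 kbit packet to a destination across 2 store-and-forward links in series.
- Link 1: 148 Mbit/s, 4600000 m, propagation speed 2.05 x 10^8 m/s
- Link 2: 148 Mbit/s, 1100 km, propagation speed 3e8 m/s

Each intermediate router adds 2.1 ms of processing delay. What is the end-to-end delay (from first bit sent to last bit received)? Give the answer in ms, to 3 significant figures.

28.7 ms

L = 38000 bits.
Transmission delay per hop = L/R = 38000/148000000 = 0.256757 ms; 2 hops → 0.513514 ms.
Propagation delays (d/s per hop): 22.439, 3.66667 ms; sum = 26.1057 ms.
Processing at 1 router(s): 1 × 2.1 ms = 2.1 ms.
End-to-end = 28.7 ms.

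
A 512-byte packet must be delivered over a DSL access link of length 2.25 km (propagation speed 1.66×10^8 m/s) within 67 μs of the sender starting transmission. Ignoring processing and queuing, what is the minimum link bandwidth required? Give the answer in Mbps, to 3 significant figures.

L = 4096 bits.
Propagation delay = 2250 / 166000000 = 13.5542 μs.
Transmission budget = 67 − 13.5542 = 53.4458 μs.
R ≥ L / t_tx = 4096 bits / 5.34458e-05 s = 76.6 Mbps.

76.6 Mbps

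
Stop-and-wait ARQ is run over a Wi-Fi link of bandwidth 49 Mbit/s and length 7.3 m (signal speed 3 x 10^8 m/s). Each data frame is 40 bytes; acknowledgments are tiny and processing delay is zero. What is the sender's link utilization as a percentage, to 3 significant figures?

99.3 %

t_tx = L/R = 320/49000000 = 6.53061e-06 s.
t_prop = 7.3/300000000 = 2.43333e-08 s; RTT = 4.86667e-08 s.
Cycle = t_tx + RTT = 6.57928e-06 s.
Utilization = t_tx / cycle = 6.53061e-06/6.57928e-06 = 99.3 %.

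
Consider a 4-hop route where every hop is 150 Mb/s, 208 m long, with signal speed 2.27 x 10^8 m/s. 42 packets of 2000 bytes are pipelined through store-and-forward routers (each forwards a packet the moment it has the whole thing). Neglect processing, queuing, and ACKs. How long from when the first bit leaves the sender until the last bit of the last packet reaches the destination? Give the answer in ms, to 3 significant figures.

4.80 ms

Per-hop transmission t_tx = L/R = 16000/150000000 = 0.106667 ms.
Per-hop propagation t_prop = 208/227000000 = 0.0009163 ms.
Pipeline fill: first packet needs 4·t_tx to clear all hops; remaining 41 packets each add one t_tx.
Total = (4+42-1)·t_tx + 4·t_prop = 45·0.106667 + 4·0.0009163 = 4.80 ms.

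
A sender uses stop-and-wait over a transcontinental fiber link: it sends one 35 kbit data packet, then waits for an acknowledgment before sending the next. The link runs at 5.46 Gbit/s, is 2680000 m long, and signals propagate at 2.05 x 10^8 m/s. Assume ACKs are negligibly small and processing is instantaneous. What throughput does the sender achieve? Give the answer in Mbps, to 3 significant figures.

1.34 Mbps

t_tx = L/R = 35000/5460000000 = 6.41026e-06 s.
t_prop = 2680000/2.05e+08 = 0.0130732 s; RTT = 0.0261463 s.
Cycle = t_tx + RTT = 0.0261528 s.
Throughput = L / cycle = 35000 / 0.0261528 = 1.34 Mbps.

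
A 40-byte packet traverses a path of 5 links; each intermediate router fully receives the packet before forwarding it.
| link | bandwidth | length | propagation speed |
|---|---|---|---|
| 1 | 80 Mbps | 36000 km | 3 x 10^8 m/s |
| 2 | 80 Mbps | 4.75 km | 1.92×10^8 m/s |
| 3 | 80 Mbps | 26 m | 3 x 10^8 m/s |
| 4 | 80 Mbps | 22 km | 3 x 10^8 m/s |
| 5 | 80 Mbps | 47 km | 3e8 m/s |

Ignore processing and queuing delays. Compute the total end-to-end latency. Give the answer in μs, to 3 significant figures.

L = 40 × 8 = 320 bits.
Transmission delay per hop = L/R = 320/80000000 = 4 μs; 5 hops → 20 μs.
Propagation delays (d/s per hop): 120000, 24.7396, 0.0866667, 73.3333, 156.667 μs; sum = 120255 μs.
End-to-end = 120000 μs.

120000 μs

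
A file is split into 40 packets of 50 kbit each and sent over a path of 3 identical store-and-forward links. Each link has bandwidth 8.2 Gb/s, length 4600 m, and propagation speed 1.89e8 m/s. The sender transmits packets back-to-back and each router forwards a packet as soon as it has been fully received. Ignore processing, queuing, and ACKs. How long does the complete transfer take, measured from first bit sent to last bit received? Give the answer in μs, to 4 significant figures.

Per-hop transmission t_tx = L/R = 50000/8.2e+09 = 6.09756 μs.
Per-hop propagation t_prop = 4600/189000000 = 24.3386 μs.
Pipeline fill: first packet needs 3·t_tx to clear all hops; remaining 39 packets each add one t_tx.
Total = (3+40-1)·t_tx + 3·t_prop = 42·6.09756 + 3·24.3386 = 329.1 μs.

329.1 μs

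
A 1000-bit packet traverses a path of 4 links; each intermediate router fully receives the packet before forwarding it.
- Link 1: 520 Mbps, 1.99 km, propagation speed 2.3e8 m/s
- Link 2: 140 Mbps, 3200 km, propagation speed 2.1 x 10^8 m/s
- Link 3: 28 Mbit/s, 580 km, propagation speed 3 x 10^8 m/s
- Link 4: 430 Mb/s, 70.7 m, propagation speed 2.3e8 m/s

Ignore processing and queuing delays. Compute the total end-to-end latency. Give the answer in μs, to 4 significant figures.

17230 μs

Transmission delays (L/R per hop): 1.92308, 7.14286, 35.7143, 2.32558 μs; sum = 47.1058 μs.
Propagation delays (d/s per hop): 8.65217, 15238.1, 1933.33, 0.307391 μs; sum = 17180.4 μs.
End-to-end = 17230 μs.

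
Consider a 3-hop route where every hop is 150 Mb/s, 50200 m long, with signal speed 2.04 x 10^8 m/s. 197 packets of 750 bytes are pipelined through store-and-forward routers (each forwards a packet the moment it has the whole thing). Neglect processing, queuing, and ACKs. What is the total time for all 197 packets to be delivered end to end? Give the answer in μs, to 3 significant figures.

Per-hop transmission t_tx = L/R = 6000/150000000 = 40 μs.
Per-hop propagation t_prop = 50200/204000000 = 246.078 μs.
Pipeline fill: first packet needs 3·t_tx to clear all hops; remaining 196 packets each add one t_tx.
Total = (3+197-1)·t_tx + 3·t_prop = 199·40 + 3·246.078 = 8700 μs.

8700 μs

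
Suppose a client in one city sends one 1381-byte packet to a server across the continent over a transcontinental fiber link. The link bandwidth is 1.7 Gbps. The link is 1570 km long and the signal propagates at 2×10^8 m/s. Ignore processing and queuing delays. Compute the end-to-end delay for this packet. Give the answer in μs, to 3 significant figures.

L = 1381 × 8 = 11048 bits.
Transmission delay = L/R = 11048 / 1700000000 = 6.49882 μs.
Propagation delay = d/s = 1570000 m / 200000000 m/s = 7850 μs.
Total = 7860 μs.

7860 μs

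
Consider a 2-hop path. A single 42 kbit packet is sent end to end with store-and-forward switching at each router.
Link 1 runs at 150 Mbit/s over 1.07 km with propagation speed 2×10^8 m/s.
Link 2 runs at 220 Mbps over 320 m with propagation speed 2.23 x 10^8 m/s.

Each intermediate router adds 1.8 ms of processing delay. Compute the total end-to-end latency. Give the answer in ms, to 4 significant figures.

L = 42000 bits.
Transmission delays (L/R per hop): 0.28, 0.190909 ms; sum = 0.470909 ms.
Propagation delays (d/s per hop): 0.00535, 0.00143498 ms; sum = 0.00678498 ms.
Processing at 1 router(s): 1 × 1.8 ms = 1.8 ms.
End-to-end = 2.278 ms.

2.278 ms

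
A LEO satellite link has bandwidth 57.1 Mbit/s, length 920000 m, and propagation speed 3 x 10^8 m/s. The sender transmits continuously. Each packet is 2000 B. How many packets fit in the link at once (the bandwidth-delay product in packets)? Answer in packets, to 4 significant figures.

Propagation delay = 920000 / 300000000 = 0.00306667 s.
BDP = R × t_prop = 57100000 × 0.00306667 = 175107 bits.
In packets of 16000 bits: 10.94 packets.

10.94 packets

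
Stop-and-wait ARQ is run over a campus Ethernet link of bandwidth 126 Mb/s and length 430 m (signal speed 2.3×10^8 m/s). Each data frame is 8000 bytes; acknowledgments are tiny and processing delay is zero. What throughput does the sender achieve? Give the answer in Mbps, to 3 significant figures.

125 Mbps

t_tx = L/R = 64000/126000000 = 0.000507937 s.
t_prop = 430/2.3e+08 = 1.86957e-06 s; RTT = 3.73913e-06 s.
Cycle = t_tx + RTT = 0.000511676 s.
Throughput = L / cycle = 64000 / 0.000511676 = 125 Mbps.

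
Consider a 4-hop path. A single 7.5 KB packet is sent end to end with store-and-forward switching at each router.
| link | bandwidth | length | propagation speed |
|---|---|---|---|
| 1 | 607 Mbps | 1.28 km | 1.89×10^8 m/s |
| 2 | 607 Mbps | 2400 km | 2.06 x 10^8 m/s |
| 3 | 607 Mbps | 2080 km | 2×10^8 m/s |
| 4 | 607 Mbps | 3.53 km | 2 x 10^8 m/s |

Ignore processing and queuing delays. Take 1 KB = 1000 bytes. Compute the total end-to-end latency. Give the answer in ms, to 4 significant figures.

22.47 ms

L = 60000 bits.
Transmission delay per hop = L/R = 60000/607000000 = 0.0988468 ms; 4 hops → 0.395387 ms.
Propagation delays (d/s per hop): 0.00677249, 11.6505, 10.4, 0.01765 ms; sum = 22.0749 ms.
End-to-end = 22.47 ms.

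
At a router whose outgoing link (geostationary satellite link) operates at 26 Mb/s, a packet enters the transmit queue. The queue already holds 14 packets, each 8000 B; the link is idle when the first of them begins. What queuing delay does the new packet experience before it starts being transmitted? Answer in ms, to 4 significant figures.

34.46 ms

Each queued packet: L/R = 64000/26000000 = 2.46154 ms.
14 queued → 34.4615 ms.
Queuing delay = 34.46 ms.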